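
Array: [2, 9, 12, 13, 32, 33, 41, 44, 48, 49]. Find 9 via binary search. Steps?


Search for 9:
[0,9] mid=4 arr[4]=32
[0,3] mid=1 arr[1]=9
Total: 2 comparisons


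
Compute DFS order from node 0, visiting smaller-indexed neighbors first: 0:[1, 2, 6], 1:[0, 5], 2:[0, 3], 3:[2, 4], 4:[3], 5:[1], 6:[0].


DFS stack-based: start with [0]
Visit order: [0, 1, 5, 2, 3, 4, 6]


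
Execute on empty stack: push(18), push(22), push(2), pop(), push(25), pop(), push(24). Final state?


push(18) -> [18]
push(22) -> [18, 22]
push(2) -> [18, 22, 2]
pop() returns 2 -> [18, 22]
push(25) -> [18, 22, 25]
pop() returns 25 -> [18, 22]
push(24) -> [18, 22, 24]
Final stack (bottom to top): [18, 22, 24]


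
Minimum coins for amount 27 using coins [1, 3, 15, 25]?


dp[0]=0; dp[i]=1+min(dp[i-c] for c in coins)
...dp[22]=4, dp[23]=5, dp[24]=4, dp[25]=1, dp[26]=2, dp[27]=3
Minimum coins for 27 = 3


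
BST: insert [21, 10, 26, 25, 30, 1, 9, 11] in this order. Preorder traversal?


Root = 21; build tree by BST insertion.
Preorder traversal: [21, 10, 1, 9, 11, 26, 25, 30]


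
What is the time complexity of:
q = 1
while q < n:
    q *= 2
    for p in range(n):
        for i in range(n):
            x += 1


Per nesting level: O(log n) * O(n) * O(n) = O(n^2 log n)
Complexity: O(n^2 log n)


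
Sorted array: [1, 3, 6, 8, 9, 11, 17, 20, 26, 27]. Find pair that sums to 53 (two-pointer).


Two pointers: lo=0, hi=9
Found pair: (26, 27) summing to 53


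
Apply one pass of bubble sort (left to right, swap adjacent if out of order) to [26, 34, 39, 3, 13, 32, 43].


After one pass: [26, 34, 3, 13, 32, 39, 43]


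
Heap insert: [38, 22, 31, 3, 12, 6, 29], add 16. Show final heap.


Append 16: [38, 22, 31, 3, 12, 6, 29, 16]
Bubble up: swap idx 7(16) with idx 3(3)
Result: [38, 22, 31, 16, 12, 6, 29, 3]


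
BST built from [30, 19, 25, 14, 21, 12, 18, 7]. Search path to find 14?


BST root = 30
Search for 14: compare at each node
Path: [30, 19, 14]


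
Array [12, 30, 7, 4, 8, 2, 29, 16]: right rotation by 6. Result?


Right rotate by 6: [7, 4, 8, 2, 29, 16, 12, 30]


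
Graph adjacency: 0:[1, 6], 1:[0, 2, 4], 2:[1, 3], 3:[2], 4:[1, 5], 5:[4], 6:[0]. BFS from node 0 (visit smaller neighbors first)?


BFS queue: start with [0]
Visit order: [0, 1, 6, 2, 4, 3, 5]


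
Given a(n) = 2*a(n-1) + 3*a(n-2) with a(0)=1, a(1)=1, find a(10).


Build bottom-up:
...a(8)=3281, a(9)=9841, a(10)=2*9841+3*3281=29525


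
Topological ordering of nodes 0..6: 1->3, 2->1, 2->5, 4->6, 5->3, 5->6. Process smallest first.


Kahn's algorithm, process smallest node first
Order: [0, 2, 1, 4, 5, 3, 6]


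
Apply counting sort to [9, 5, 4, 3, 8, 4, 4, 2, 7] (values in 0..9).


Count array: [0, 0, 1, 1, 3, 1, 0, 1, 1, 1]
Reconstruct: [2, 3, 4, 4, 4, 5, 7, 8, 9]


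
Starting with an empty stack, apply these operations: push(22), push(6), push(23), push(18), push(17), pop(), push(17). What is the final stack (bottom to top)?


push(22) -> [22]
push(6) -> [22, 6]
push(23) -> [22, 6, 23]
push(18) -> [22, 6, 23, 18]
push(17) -> [22, 6, 23, 18, 17]
pop() returns 17 -> [22, 6, 23, 18]
push(17) -> [22, 6, 23, 18, 17]
Final stack (bottom to top): [22, 6, 23, 18, 17]


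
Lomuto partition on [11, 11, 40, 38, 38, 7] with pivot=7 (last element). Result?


Elements <= 7 go left of pivot.
Result: [7, 11, 40, 38, 38, 11], pivot at index 0


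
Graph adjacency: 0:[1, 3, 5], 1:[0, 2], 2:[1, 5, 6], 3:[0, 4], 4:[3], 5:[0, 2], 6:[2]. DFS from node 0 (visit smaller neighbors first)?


DFS stack-based: start with [0]
Visit order: [0, 1, 2, 5, 6, 3, 4]


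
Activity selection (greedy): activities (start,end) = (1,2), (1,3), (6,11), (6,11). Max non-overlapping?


Greedy: pick earliest-ending, then skip overlaps.
Selected (2 activities): [(1, 2), (6, 11)]


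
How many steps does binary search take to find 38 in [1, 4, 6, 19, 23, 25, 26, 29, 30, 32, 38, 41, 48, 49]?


Search for 38:
[0,13] mid=6 arr[6]=26
[7,13] mid=10 arr[10]=38
Total: 2 comparisons


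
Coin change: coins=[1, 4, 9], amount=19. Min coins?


dp[0]=0; dp[i]=1+min(dp[i-c] for c in coins)
...dp[14]=3, dp[15]=4, dp[16]=4, dp[17]=3, dp[18]=2, dp[19]=3
Minimum coins for 19 = 3


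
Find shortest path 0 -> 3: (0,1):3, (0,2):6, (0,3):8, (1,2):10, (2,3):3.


Dijkstra from 0:
Distances: {0: 0, 1: 3, 2: 6, 3: 8}
Shortest distance to 3 = 8, path = [0, 3]


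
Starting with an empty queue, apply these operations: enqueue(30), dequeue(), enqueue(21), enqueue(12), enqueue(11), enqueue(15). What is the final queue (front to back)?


enqueue(30) -> [30]
dequeue() returns 30 -> []
enqueue(21) -> [21]
enqueue(12) -> [21, 12]
enqueue(11) -> [21, 12, 11]
enqueue(15) -> [21, 12, 11, 15]
Final queue (front to back): [21, 12, 11, 15]


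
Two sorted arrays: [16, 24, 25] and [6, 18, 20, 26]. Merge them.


Compare heads, take smaller each step.
Merged: [6, 16, 18, 20, 24, 25, 26]


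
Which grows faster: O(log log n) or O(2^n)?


double-logarithmic grows slower than exponential
O(log log n) is asymptotically smaller; O(2^n) grows faster


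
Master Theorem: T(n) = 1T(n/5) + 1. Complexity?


a=1, b=5, c=0. log_5(1)=0 = c=0. Case 2: O(n^c log n) = O(log n)
Complexity: O(log n)


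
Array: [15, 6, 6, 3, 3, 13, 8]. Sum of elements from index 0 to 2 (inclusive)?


Prefix sums: [0, 15, 21, 27, 30, 33, 46, 54]
Sum[0..2] = prefix[3] - prefix[0] = 27 - 0 = 27


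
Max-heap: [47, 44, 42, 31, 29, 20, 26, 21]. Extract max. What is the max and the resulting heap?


Max = 47
Replace root with last, heapify down
Resulting heap: [44, 31, 42, 21, 29, 20, 26]


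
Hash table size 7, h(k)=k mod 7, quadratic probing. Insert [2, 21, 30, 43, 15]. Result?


Insertions: 2->slot 2; 21->slot 0; 30->slot 3; 43->slot 1; 15->slot 5
Table: [21, 43, 2, 30, None, 15, None]


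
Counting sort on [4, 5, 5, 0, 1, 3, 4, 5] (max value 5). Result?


Count array: [1, 1, 0, 1, 2, 3]
Reconstruct: [0, 1, 3, 4, 4, 5, 5, 5]


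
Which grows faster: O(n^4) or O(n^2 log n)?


n^2 log n grows slower than quartic
O(n^2 log n) is asymptotically smaller; O(n^4) grows faster


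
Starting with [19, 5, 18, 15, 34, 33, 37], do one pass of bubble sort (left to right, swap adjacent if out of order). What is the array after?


After one pass: [5, 18, 15, 19, 33, 34, 37]


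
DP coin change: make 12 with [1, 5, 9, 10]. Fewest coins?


dp[0]=0; dp[i]=1+min(dp[i-c] for c in coins)
...dp[7]=3, dp[8]=4, dp[9]=1, dp[10]=1, dp[11]=2, dp[12]=3
Minimum coins for 12 = 3


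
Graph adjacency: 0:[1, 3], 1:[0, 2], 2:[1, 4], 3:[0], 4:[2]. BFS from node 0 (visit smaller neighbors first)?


BFS queue: start with [0]
Visit order: [0, 1, 3, 2, 4]


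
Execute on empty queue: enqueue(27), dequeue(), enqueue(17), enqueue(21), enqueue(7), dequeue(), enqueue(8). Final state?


enqueue(27) -> [27]
dequeue() returns 27 -> []
enqueue(17) -> [17]
enqueue(21) -> [17, 21]
enqueue(7) -> [17, 21, 7]
dequeue() returns 17 -> [21, 7]
enqueue(8) -> [21, 7, 8]
Final queue (front to back): [21, 7, 8]


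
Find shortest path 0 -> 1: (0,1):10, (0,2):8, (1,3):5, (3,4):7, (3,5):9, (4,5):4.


Dijkstra from 0:
Distances: {0: 0, 1: 10, 2: 8, 3: 15, 4: 22, 5: 24}
Shortest distance to 1 = 10, path = [0, 1]


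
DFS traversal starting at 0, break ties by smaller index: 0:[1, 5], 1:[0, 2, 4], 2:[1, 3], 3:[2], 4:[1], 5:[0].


DFS stack-based: start with [0]
Visit order: [0, 1, 2, 3, 4, 5]


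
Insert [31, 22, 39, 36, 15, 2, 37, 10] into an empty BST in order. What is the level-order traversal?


Root = 31; build tree by BST insertion.
Level-Order traversal: [31, 22, 39, 15, 36, 2, 37, 10]


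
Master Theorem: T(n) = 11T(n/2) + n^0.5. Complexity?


a=11, b=2, c=0.5. log_2(11)=3.459 > c=0.5. Case 1: O(n^log_b(a)) = O(n^3.459)
Complexity: O(n^3.459)


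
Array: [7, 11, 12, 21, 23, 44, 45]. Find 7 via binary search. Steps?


Search for 7:
[0,6] mid=3 arr[3]=21
[0,2] mid=1 arr[1]=11
[0,0] mid=0 arr[0]=7
Total: 3 comparisons


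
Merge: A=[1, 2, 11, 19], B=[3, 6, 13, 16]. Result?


Compare heads, take smaller each step.
Merged: [1, 2, 3, 6, 11, 13, 16, 19]


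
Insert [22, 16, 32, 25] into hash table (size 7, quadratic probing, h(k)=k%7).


Insertions: 22->slot 1; 16->slot 2; 32->slot 4; 25->slot 5
Table: [None, 22, 16, None, 32, 25, None]


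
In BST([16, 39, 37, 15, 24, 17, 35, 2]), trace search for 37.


BST root = 16
Search for 37: compare at each node
Path: [16, 39, 37]


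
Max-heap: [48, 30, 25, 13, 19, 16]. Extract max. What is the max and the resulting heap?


Max = 48
Replace root with last, heapify down
Resulting heap: [30, 19, 25, 13, 16]


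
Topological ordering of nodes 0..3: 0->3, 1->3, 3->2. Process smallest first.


Kahn's algorithm, process smallest node first
Order: [0, 1, 3, 2]


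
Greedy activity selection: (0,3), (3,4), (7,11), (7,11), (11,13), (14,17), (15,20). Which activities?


Greedy: pick earliest-ending, then skip overlaps.
Selected (5 activities): [(0, 3), (3, 4), (7, 11), (11, 13), (14, 17)]


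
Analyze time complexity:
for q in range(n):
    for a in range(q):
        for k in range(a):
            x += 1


Per nesting level: O(n) * O(n) [triangular over q] * O(n) [triangular over a] = O(n^3)
Complexity: O(n^3)


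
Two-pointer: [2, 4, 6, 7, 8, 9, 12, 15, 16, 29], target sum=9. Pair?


Two pointers: lo=0, hi=9
Found pair: (2, 7) summing to 9


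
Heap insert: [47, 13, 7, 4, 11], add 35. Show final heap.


Append 35: [47, 13, 7, 4, 11, 35]
Bubble up: swap idx 5(35) with idx 2(7)
Result: [47, 13, 35, 4, 11, 7]


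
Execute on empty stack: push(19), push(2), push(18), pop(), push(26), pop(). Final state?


push(19) -> [19]
push(2) -> [19, 2]
push(18) -> [19, 2, 18]
pop() returns 18 -> [19, 2]
push(26) -> [19, 2, 26]
pop() returns 26 -> [19, 2]
Final stack (bottom to top): [19, 2]


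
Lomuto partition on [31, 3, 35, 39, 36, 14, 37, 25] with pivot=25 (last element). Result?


Elements <= 25 go left of pivot.
Result: [3, 14, 25, 39, 36, 31, 37, 35], pivot at index 2


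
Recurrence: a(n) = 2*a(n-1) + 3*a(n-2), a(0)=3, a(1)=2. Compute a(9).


Build bottom-up:
...a(7)=2732, a(8)=8203, a(9)=2*8203+3*2732=24602


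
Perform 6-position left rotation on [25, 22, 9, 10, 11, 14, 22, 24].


Left rotate by 6: [22, 24, 25, 22, 9, 10, 11, 14]


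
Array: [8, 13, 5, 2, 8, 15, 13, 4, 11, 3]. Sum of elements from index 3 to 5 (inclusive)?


Prefix sums: [0, 8, 21, 26, 28, 36, 51, 64, 68, 79, 82]
Sum[3..5] = prefix[6] - prefix[3] = 51 - 26 = 25


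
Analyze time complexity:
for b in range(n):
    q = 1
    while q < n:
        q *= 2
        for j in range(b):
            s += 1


Per nesting level: O(n) * O(log n) * O(n) [triangular over b] = O(n^2 log n)
Complexity: O(n^2 log n)


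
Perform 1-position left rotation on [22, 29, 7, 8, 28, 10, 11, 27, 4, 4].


Left rotate by 1: [29, 7, 8, 28, 10, 11, 27, 4, 4, 22]


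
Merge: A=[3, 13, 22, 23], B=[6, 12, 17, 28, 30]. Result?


Compare heads, take smaller each step.
Merged: [3, 6, 12, 13, 17, 22, 23, 28, 30]


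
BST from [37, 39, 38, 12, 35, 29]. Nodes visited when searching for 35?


BST root = 37
Search for 35: compare at each node
Path: [37, 12, 35]


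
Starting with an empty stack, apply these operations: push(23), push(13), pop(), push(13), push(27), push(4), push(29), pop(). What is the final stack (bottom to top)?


push(23) -> [23]
push(13) -> [23, 13]
pop() returns 13 -> [23]
push(13) -> [23, 13]
push(27) -> [23, 13, 27]
push(4) -> [23, 13, 27, 4]
push(29) -> [23, 13, 27, 4, 29]
pop() returns 29 -> [23, 13, 27, 4]
Final stack (bottom to top): [23, 13, 27, 4]


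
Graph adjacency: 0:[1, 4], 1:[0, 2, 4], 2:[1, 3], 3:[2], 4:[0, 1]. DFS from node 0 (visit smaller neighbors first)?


DFS stack-based: start with [0]
Visit order: [0, 1, 2, 3, 4]


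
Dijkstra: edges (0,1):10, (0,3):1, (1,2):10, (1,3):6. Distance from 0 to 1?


Dijkstra from 0:
Distances: {0: 0, 1: 7, 2: 17, 3: 1}
Shortest distance to 1 = 7, path = [0, 3, 1]


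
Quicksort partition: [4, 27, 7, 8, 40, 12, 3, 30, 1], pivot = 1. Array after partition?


Elements <= 1 go left of pivot.
Result: [1, 27, 7, 8, 40, 12, 3, 30, 4], pivot at index 0


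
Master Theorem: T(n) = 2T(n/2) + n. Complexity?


a=2, b=2, c=1. log_2(2)=1 = c=1. Case 2: O(n^c log n) = O(n log n)
Complexity: O(n log n)


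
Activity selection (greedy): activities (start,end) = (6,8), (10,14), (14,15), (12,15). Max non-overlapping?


Greedy: pick earliest-ending, then skip overlaps.
Selected (3 activities): [(6, 8), (10, 14), (14, 15)]


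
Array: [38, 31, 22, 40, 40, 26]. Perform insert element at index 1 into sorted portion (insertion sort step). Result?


After one pass: [31, 38, 22, 40, 40, 26]


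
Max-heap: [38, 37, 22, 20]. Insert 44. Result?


Append 44: [38, 37, 22, 20, 44]
Bubble up: swap idx 4(44) with idx 1(37); swap idx 1(44) with idx 0(38)
Result: [44, 38, 22, 20, 37]


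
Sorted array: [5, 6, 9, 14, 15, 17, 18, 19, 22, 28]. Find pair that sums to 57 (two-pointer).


Two pointers: lo=0, hi=9
No pair sums to 57


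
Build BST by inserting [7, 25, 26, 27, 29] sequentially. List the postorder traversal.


Root = 7; build tree by BST insertion.
Postorder traversal: [29, 27, 26, 25, 7]


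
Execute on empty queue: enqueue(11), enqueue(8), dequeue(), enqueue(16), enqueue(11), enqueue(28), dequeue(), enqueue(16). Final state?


enqueue(11) -> [11]
enqueue(8) -> [11, 8]
dequeue() returns 11 -> [8]
enqueue(16) -> [8, 16]
enqueue(11) -> [8, 16, 11]
enqueue(28) -> [8, 16, 11, 28]
dequeue() returns 8 -> [16, 11, 28]
enqueue(16) -> [16, 11, 28, 16]
Final queue (front to back): [16, 11, 28, 16]


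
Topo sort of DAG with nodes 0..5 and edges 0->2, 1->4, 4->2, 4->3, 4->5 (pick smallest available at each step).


Kahn's algorithm, process smallest node first
Order: [0, 1, 4, 2, 3, 5]


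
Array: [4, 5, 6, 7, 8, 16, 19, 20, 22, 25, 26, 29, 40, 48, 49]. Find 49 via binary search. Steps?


Search for 49:
[0,14] mid=7 arr[7]=20
[8,14] mid=11 arr[11]=29
[12,14] mid=13 arr[13]=48
[14,14] mid=14 arr[14]=49
Total: 4 comparisons


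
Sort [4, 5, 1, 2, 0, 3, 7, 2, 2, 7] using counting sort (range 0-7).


Count array: [1, 1, 3, 1, 1, 1, 0, 2]
Reconstruct: [0, 1, 2, 2, 2, 3, 4, 5, 7, 7]


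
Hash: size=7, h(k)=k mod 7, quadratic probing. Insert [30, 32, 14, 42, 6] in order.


Insertions: 30->slot 2; 32->slot 4; 14->slot 0; 42->slot 1; 6->slot 6
Table: [14, 42, 30, None, 32, None, 6]


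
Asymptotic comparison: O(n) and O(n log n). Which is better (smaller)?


linear grows slower than linearithmic
O(n) is asymptotically smaller; O(n log n) grows faster


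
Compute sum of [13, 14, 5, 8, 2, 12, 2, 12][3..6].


Prefix sums: [0, 13, 27, 32, 40, 42, 54, 56, 68]
Sum[3..6] = prefix[7] - prefix[3] = 56 - 32 = 24


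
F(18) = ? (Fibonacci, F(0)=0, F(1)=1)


F(n)=F(n-1)+F(n-2)
...F(16)=987, F(17)=1597, F(18)=2584


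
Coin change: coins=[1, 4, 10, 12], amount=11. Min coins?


dp[0]=0; dp[i]=1+min(dp[i-c] for c in coins)
...dp[6]=3, dp[7]=4, dp[8]=2, dp[9]=3, dp[10]=1, dp[11]=2
Minimum coins for 11 = 2


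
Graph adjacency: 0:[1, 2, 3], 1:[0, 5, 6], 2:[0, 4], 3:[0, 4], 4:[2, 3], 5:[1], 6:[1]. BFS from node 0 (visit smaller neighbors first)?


BFS queue: start with [0]
Visit order: [0, 1, 2, 3, 5, 6, 4]


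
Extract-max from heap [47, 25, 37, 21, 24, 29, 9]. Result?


Max = 47
Replace root with last, heapify down
Resulting heap: [37, 25, 29, 21, 24, 9]


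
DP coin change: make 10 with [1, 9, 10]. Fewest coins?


dp[0]=0; dp[i]=1+min(dp[i-c] for c in coins)
...dp[5]=5, dp[6]=6, dp[7]=7, dp[8]=8, dp[9]=1, dp[10]=1
Minimum coins for 10 = 1


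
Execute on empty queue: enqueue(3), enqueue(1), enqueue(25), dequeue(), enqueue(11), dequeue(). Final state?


enqueue(3) -> [3]
enqueue(1) -> [3, 1]
enqueue(25) -> [3, 1, 25]
dequeue() returns 3 -> [1, 25]
enqueue(11) -> [1, 25, 11]
dequeue() returns 1 -> [25, 11]
Final queue (front to back): [25, 11]


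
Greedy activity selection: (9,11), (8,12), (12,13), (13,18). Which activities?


Greedy: pick earliest-ending, then skip overlaps.
Selected (3 activities): [(9, 11), (12, 13), (13, 18)]


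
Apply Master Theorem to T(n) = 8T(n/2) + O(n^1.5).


a=8, b=2, c=1.5. log_2(8)=3 > c=1.5. Case 1: O(n^log_b(a)) = O(n^3)
Complexity: O(n^3)


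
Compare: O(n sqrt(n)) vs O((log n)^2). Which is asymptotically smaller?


polylogarithmic grows slower than n^1.5
O((log n)^2) is asymptotically smaller; O(n sqrt(n)) grows faster


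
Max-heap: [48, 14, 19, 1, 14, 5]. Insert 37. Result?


Append 37: [48, 14, 19, 1, 14, 5, 37]
Bubble up: swap idx 6(37) with idx 2(19)
Result: [48, 14, 37, 1, 14, 5, 19]


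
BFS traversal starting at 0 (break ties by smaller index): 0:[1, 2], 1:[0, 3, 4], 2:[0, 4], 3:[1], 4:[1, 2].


BFS queue: start with [0]
Visit order: [0, 1, 2, 3, 4]


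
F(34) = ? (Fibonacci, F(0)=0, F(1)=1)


F(n)=F(n-1)+F(n-2)
...F(32)=2178309, F(33)=3524578, F(34)=5702887


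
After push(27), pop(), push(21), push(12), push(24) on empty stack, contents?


push(27) -> [27]
pop() returns 27 -> []
push(21) -> [21]
push(12) -> [21, 12]
push(24) -> [21, 12, 24]
Final stack (bottom to top): [21, 12, 24]


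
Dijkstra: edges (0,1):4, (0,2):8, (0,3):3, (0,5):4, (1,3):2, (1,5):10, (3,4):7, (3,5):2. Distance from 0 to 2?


Dijkstra from 0:
Distances: {0: 0, 1: 4, 2: 8, 3: 3, 4: 10, 5: 4}
Shortest distance to 2 = 8, path = [0, 2]


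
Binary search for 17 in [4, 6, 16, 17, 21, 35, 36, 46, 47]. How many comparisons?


Search for 17:
[0,8] mid=4 arr[4]=21
[0,3] mid=1 arr[1]=6
[2,3] mid=2 arr[2]=16
[3,3] mid=3 arr[3]=17
Total: 4 comparisons


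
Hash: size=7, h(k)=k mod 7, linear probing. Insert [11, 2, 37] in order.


Insertions: 11->slot 4; 2->slot 2; 37->slot 3
Table: [None, None, 2, 37, 11, None, None]


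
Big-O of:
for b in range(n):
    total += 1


Per nesting level: O(n) = O(n)
Complexity: O(n)


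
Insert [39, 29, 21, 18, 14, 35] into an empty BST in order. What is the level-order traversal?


Root = 39; build tree by BST insertion.
Level-Order traversal: [39, 29, 21, 35, 18, 14]


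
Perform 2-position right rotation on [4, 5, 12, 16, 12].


Right rotate by 2: [16, 12, 4, 5, 12]


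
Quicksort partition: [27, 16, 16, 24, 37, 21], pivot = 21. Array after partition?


Elements <= 21 go left of pivot.
Result: [16, 16, 21, 24, 37, 27], pivot at index 2


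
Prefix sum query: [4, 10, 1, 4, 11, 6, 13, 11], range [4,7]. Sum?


Prefix sums: [0, 4, 14, 15, 19, 30, 36, 49, 60]
Sum[4..7] = prefix[8] - prefix[4] = 60 - 19 = 41


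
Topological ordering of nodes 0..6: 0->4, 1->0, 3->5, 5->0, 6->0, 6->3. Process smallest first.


Kahn's algorithm, process smallest node first
Order: [1, 2, 6, 3, 5, 0, 4]


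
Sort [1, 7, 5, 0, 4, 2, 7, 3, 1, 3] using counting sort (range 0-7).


Count array: [1, 2, 1, 2, 1, 1, 0, 2]
Reconstruct: [0, 1, 1, 2, 3, 3, 4, 5, 7, 7]


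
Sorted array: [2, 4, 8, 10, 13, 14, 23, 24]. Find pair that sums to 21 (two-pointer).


Two pointers: lo=0, hi=7
Found pair: (8, 13) summing to 21


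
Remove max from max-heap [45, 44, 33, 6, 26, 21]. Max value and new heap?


Max = 45
Replace root with last, heapify down
Resulting heap: [44, 26, 33, 6, 21]


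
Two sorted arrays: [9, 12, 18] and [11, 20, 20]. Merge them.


Compare heads, take smaller each step.
Merged: [9, 11, 12, 18, 20, 20]


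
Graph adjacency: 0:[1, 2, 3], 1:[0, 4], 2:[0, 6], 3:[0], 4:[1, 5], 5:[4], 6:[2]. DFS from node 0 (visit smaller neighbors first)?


DFS stack-based: start with [0]
Visit order: [0, 1, 4, 5, 2, 6, 3]


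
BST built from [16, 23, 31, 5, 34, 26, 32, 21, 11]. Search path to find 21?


BST root = 16
Search for 21: compare at each node
Path: [16, 23, 21]


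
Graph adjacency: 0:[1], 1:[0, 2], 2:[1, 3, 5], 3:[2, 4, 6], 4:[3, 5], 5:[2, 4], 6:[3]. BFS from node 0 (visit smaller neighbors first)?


BFS queue: start with [0]
Visit order: [0, 1, 2, 3, 5, 4, 6]


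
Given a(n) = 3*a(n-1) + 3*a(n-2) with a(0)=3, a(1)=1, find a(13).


Build bottom-up:
...a(11)=1712664, a(12)=6493203, a(13)=3*6493203+3*1712664=24617601


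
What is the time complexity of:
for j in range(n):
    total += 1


Per nesting level: O(n) = O(n)
Complexity: O(n)


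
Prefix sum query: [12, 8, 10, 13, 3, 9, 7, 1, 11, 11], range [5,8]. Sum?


Prefix sums: [0, 12, 20, 30, 43, 46, 55, 62, 63, 74, 85]
Sum[5..8] = prefix[9] - prefix[5] = 74 - 46 = 28


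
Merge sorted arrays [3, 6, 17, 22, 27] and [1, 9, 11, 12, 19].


Compare heads, take smaller each step.
Merged: [1, 3, 6, 9, 11, 12, 17, 19, 22, 27]


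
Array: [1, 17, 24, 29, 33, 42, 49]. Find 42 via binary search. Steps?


Search for 42:
[0,6] mid=3 arr[3]=29
[4,6] mid=5 arr[5]=42
Total: 2 comparisons


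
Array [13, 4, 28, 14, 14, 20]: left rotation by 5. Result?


Left rotate by 5: [20, 13, 4, 28, 14, 14]


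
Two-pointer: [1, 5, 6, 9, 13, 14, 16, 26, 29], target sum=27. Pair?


Two pointers: lo=0, hi=8
Found pair: (1, 26) summing to 27


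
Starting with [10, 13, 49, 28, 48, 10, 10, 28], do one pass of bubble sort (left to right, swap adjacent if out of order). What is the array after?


After one pass: [10, 13, 28, 48, 10, 10, 28, 49]


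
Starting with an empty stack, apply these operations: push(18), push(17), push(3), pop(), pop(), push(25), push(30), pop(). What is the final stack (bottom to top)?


push(18) -> [18]
push(17) -> [18, 17]
push(3) -> [18, 17, 3]
pop() returns 3 -> [18, 17]
pop() returns 17 -> [18]
push(25) -> [18, 25]
push(30) -> [18, 25, 30]
pop() returns 30 -> [18, 25]
Final stack (bottom to top): [18, 25]


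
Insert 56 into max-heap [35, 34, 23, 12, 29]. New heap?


Append 56: [35, 34, 23, 12, 29, 56]
Bubble up: swap idx 5(56) with idx 2(23); swap idx 2(56) with idx 0(35)
Result: [56, 34, 35, 12, 29, 23]


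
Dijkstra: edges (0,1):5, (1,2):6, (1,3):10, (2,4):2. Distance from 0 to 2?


Dijkstra from 0:
Distances: {0: 0, 1: 5, 2: 11, 3: 15, 4: 13}
Shortest distance to 2 = 11, path = [0, 1, 2]


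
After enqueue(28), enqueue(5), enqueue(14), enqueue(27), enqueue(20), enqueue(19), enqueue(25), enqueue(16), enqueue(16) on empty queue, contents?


enqueue(28) -> [28]
enqueue(5) -> [28, 5]
enqueue(14) -> [28, 5, 14]
enqueue(27) -> [28, 5, 14, 27]
enqueue(20) -> [28, 5, 14, 27, 20]
enqueue(19) -> [28, 5, 14, 27, 20, 19]
enqueue(25) -> [28, 5, 14, 27, 20, 19, 25]
enqueue(16) -> [28, 5, 14, 27, 20, 19, 25, 16]
enqueue(16) -> [28, 5, 14, 27, 20, 19, 25, 16, 16]
Final queue (front to back): [28, 5, 14, 27, 20, 19, 25, 16, 16]


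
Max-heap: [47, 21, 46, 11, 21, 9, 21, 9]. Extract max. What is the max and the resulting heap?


Max = 47
Replace root with last, heapify down
Resulting heap: [46, 21, 21, 11, 21, 9, 9]


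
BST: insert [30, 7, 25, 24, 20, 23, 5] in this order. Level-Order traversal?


Root = 30; build tree by BST insertion.
Level-Order traversal: [30, 7, 5, 25, 24, 20, 23]


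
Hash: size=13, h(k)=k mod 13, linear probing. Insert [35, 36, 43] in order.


Insertions: 35->slot 9; 36->slot 10; 43->slot 4
Table: [None, None, None, None, 43, None, None, None, None, 35, 36, None, None]


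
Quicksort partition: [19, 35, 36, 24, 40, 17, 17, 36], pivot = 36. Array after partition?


Elements <= 36 go left of pivot.
Result: [19, 35, 36, 24, 17, 17, 36, 40], pivot at index 6


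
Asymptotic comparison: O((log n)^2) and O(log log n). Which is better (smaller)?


double-logarithmic grows slower than polylogarithmic
O(log log n) is asymptotically smaller; O((log n)^2) grows faster


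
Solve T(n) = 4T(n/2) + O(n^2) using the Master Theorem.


a=4, b=2, c=2. log_2(4)=2 = c=2. Case 2: O(n^c log n) = O(n^2 log n)
Complexity: O(n^2 log n)


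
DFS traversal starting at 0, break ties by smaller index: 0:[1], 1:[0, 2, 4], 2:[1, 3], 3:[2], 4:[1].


DFS stack-based: start with [0]
Visit order: [0, 1, 2, 3, 4]


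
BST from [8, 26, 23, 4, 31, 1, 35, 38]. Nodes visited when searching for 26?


BST root = 8
Search for 26: compare at each node
Path: [8, 26]


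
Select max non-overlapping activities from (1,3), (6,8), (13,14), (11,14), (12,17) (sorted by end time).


Greedy: pick earliest-ending, then skip overlaps.
Selected (3 activities): [(1, 3), (6, 8), (13, 14)]


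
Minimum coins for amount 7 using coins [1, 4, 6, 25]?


dp[0]=0; dp[i]=1+min(dp[i-c] for c in coins)
...dp[2]=2, dp[3]=3, dp[4]=1, dp[5]=2, dp[6]=1, dp[7]=2
Minimum coins for 7 = 2


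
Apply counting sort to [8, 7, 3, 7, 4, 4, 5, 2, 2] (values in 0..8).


Count array: [0, 0, 2, 1, 2, 1, 0, 2, 1]
Reconstruct: [2, 2, 3, 4, 4, 5, 7, 7, 8]


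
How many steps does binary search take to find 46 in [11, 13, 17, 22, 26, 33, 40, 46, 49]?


Search for 46:
[0,8] mid=4 arr[4]=26
[5,8] mid=6 arr[6]=40
[7,8] mid=7 arr[7]=46
Total: 3 comparisons


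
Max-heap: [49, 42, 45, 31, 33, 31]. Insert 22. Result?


Append 22: [49, 42, 45, 31, 33, 31, 22]
Bubble up: no swaps needed
Result: [49, 42, 45, 31, 33, 31, 22]


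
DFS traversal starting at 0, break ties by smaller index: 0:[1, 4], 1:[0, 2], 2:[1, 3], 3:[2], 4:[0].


DFS stack-based: start with [0]
Visit order: [0, 1, 2, 3, 4]


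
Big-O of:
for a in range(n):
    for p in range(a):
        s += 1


Per nesting level: O(n) * O(n) [triangular over a] = O(n^2)
Complexity: O(n^2)


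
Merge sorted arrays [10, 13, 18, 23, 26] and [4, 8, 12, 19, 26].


Compare heads, take smaller each step.
Merged: [4, 8, 10, 12, 13, 18, 19, 23, 26, 26]


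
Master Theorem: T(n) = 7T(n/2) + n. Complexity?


a=7, b=2, c=1. log_2(7)=2.807 > c=1. Case 1: O(n^log_b(a)) = O(n^2.807)
Complexity: O(n^2.807)


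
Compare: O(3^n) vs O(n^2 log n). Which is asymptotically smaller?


n^2 log n grows slower than exponential (base 3)
O(n^2 log n) is asymptotically smaller; O(3^n) grows faster


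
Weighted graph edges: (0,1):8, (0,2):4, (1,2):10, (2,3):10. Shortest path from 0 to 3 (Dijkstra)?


Dijkstra from 0:
Distances: {0: 0, 1: 8, 2: 4, 3: 14}
Shortest distance to 3 = 14, path = [0, 2, 3]


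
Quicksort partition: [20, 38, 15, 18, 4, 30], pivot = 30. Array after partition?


Elements <= 30 go left of pivot.
Result: [20, 15, 18, 4, 30, 38], pivot at index 4


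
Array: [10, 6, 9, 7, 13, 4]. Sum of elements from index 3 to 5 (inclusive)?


Prefix sums: [0, 10, 16, 25, 32, 45, 49]
Sum[3..5] = prefix[6] - prefix[3] = 49 - 25 = 24


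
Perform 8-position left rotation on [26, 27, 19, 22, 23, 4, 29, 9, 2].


Left rotate by 8: [2, 26, 27, 19, 22, 23, 4, 29, 9]


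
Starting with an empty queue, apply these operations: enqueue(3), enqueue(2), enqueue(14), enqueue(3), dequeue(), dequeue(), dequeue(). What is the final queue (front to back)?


enqueue(3) -> [3]
enqueue(2) -> [3, 2]
enqueue(14) -> [3, 2, 14]
enqueue(3) -> [3, 2, 14, 3]
dequeue() returns 3 -> [2, 14, 3]
dequeue() returns 2 -> [14, 3]
dequeue() returns 14 -> [3]
Final queue (front to back): [3]


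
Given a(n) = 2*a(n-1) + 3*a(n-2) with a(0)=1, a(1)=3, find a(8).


Build bottom-up:
...a(6)=729, a(7)=2187, a(8)=2*2187+3*729=6561


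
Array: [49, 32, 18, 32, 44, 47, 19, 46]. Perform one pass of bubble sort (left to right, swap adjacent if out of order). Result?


After one pass: [32, 18, 32, 44, 47, 19, 46, 49]


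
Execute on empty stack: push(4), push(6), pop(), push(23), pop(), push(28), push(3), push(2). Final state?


push(4) -> [4]
push(6) -> [4, 6]
pop() returns 6 -> [4]
push(23) -> [4, 23]
pop() returns 23 -> [4]
push(28) -> [4, 28]
push(3) -> [4, 28, 3]
push(2) -> [4, 28, 3, 2]
Final stack (bottom to top): [4, 28, 3, 2]


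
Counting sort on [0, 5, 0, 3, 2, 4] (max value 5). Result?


Count array: [2, 0, 1, 1, 1, 1]
Reconstruct: [0, 0, 2, 3, 4, 5]


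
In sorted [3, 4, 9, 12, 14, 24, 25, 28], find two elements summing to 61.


Two pointers: lo=0, hi=7
No pair sums to 61


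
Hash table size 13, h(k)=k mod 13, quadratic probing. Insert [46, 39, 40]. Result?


Insertions: 46->slot 7; 39->slot 0; 40->slot 1
Table: [39, 40, None, None, None, None, None, 46, None, None, None, None, None]


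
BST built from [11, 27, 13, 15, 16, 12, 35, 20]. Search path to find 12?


BST root = 11
Search for 12: compare at each node
Path: [11, 27, 13, 12]


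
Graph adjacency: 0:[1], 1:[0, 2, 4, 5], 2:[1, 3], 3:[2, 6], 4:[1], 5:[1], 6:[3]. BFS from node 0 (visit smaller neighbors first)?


BFS queue: start with [0]
Visit order: [0, 1, 2, 4, 5, 3, 6]


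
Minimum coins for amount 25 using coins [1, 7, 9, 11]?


dp[0]=0; dp[i]=1+min(dp[i-c] for c in coins)
...dp[20]=2, dp[21]=3, dp[22]=2, dp[23]=3, dp[24]=4, dp[25]=3
Minimum coins for 25 = 3


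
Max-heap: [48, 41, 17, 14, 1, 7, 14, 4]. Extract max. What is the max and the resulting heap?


Max = 48
Replace root with last, heapify down
Resulting heap: [41, 14, 17, 4, 1, 7, 14]


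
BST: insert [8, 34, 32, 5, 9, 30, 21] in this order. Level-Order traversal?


Root = 8; build tree by BST insertion.
Level-Order traversal: [8, 5, 34, 32, 9, 30, 21]


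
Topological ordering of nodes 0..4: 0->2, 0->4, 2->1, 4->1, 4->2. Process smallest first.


Kahn's algorithm, process smallest node first
Order: [0, 3, 4, 2, 1]


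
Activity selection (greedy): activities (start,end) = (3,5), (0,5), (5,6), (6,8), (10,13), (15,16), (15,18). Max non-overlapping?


Greedy: pick earliest-ending, then skip overlaps.
Selected (5 activities): [(3, 5), (5, 6), (6, 8), (10, 13), (15, 16)]


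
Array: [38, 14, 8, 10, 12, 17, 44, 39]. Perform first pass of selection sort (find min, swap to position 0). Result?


After one pass: [8, 14, 38, 10, 12, 17, 44, 39]


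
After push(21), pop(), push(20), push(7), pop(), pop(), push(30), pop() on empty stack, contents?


push(21) -> [21]
pop() returns 21 -> []
push(20) -> [20]
push(7) -> [20, 7]
pop() returns 7 -> [20]
pop() returns 20 -> []
push(30) -> [30]
pop() returns 30 -> []
Final stack (bottom to top): []


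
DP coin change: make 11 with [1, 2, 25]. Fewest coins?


dp[0]=0; dp[i]=1+min(dp[i-c] for c in coins)
...dp[6]=3, dp[7]=4, dp[8]=4, dp[9]=5, dp[10]=5, dp[11]=6
Minimum coins for 11 = 6


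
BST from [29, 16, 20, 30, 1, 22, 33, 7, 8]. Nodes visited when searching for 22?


BST root = 29
Search for 22: compare at each node
Path: [29, 16, 20, 22]


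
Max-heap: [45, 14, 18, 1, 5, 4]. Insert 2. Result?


Append 2: [45, 14, 18, 1, 5, 4, 2]
Bubble up: no swaps needed
Result: [45, 14, 18, 1, 5, 4, 2]


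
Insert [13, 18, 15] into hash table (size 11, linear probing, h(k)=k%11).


Insertions: 13->slot 2; 18->slot 7; 15->slot 4
Table: [None, None, 13, None, 15, None, None, 18, None, None, None]


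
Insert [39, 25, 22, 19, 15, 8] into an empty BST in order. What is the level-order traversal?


Root = 39; build tree by BST insertion.
Level-Order traversal: [39, 25, 22, 19, 15, 8]


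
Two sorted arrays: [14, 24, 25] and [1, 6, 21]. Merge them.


Compare heads, take smaller each step.
Merged: [1, 6, 14, 21, 24, 25]


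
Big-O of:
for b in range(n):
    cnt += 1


Per nesting level: O(n) = O(n)
Complexity: O(n)


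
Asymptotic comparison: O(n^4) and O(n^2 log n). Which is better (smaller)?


n^2 log n grows slower than quartic
O(n^2 log n) is asymptotically smaller; O(n^4) grows faster


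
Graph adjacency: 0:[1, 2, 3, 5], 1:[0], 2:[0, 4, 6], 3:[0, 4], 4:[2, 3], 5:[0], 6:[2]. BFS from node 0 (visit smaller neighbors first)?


BFS queue: start with [0]
Visit order: [0, 1, 2, 3, 5, 4, 6]


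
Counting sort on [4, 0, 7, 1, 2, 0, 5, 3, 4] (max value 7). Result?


Count array: [2, 1, 1, 1, 2, 1, 0, 1]
Reconstruct: [0, 0, 1, 2, 3, 4, 4, 5, 7]


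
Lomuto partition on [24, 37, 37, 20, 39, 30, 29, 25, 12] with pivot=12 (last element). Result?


Elements <= 12 go left of pivot.
Result: [12, 37, 37, 20, 39, 30, 29, 25, 24], pivot at index 0


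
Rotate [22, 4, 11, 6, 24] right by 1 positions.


Right rotate by 1: [24, 22, 4, 11, 6]


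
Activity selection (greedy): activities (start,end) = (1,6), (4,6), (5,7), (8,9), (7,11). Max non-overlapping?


Greedy: pick earliest-ending, then skip overlaps.
Selected (2 activities): [(1, 6), (8, 9)]


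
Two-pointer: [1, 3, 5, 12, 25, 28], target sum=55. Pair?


Two pointers: lo=0, hi=5
No pair sums to 55


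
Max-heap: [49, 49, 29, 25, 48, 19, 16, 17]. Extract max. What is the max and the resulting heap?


Max = 49
Replace root with last, heapify down
Resulting heap: [49, 48, 29, 25, 17, 19, 16]


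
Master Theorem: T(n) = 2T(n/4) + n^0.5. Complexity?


a=2, b=4, c=0.5. log_4(2)=0.5 = c=0.5. Case 2: O(n^c log n) = O(sqrt(n) log n)
Complexity: O(sqrt(n) log n)


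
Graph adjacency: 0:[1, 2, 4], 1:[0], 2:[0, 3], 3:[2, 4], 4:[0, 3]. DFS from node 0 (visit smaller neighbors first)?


DFS stack-based: start with [0]
Visit order: [0, 1, 2, 3, 4]


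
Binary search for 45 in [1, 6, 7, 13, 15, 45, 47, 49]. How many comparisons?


Search for 45:
[0,7] mid=3 arr[3]=13
[4,7] mid=5 arr[5]=45
Total: 2 comparisons


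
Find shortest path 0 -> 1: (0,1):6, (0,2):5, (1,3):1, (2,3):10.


Dijkstra from 0:
Distances: {0: 0, 1: 6, 2: 5, 3: 7}
Shortest distance to 1 = 6, path = [0, 1]


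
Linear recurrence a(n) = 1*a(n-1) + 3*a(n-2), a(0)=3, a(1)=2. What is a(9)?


Build bottom-up:
...a(7)=554, a(8)=1307, a(9)=1*1307+3*554=2969


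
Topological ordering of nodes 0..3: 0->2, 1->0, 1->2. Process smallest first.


Kahn's algorithm, process smallest node first
Order: [1, 0, 2, 3]


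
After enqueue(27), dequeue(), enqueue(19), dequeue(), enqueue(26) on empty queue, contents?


enqueue(27) -> [27]
dequeue() returns 27 -> []
enqueue(19) -> [19]
dequeue() returns 19 -> []
enqueue(26) -> [26]
Final queue (front to back): [26]


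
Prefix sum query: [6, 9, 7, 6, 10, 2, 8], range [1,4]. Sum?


Prefix sums: [0, 6, 15, 22, 28, 38, 40, 48]
Sum[1..4] = prefix[5] - prefix[1] = 38 - 6 = 32


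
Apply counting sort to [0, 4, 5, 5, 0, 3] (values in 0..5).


Count array: [2, 0, 0, 1, 1, 2]
Reconstruct: [0, 0, 3, 4, 5, 5]


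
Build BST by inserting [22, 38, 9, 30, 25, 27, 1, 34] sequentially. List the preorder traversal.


Root = 22; build tree by BST insertion.
Preorder traversal: [22, 9, 1, 38, 30, 25, 27, 34]


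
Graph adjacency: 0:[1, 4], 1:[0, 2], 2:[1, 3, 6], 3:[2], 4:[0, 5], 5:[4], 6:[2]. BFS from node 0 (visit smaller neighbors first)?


BFS queue: start with [0]
Visit order: [0, 1, 4, 2, 5, 3, 6]


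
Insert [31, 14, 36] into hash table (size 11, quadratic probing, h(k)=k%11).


Insertions: 31->slot 9; 14->slot 3; 36->slot 4
Table: [None, None, None, 14, 36, None, None, None, None, 31, None]


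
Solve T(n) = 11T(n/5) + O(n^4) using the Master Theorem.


a=11, b=5, c=4. log_5(11)=1.490 < c=4. Case 3: O(n^c) = O(n^4)
Complexity: O(n^4)


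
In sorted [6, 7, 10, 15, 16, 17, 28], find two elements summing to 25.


Two pointers: lo=0, hi=6
Found pair: (10, 15) summing to 25


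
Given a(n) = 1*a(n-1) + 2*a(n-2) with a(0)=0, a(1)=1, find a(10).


Build bottom-up:
...a(8)=85, a(9)=171, a(10)=1*171+2*85=341


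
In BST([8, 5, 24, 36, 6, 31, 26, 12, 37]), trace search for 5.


BST root = 8
Search for 5: compare at each node
Path: [8, 5]


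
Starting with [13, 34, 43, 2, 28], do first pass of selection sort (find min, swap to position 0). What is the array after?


After one pass: [2, 34, 43, 13, 28]


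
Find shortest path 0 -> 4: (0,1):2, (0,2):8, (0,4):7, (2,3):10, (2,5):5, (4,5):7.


Dijkstra from 0:
Distances: {0: 0, 1: 2, 2: 8, 3: 18, 4: 7, 5: 13}
Shortest distance to 4 = 7, path = [0, 4]


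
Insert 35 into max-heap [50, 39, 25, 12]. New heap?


Append 35: [50, 39, 25, 12, 35]
Bubble up: no swaps needed
Result: [50, 39, 25, 12, 35]


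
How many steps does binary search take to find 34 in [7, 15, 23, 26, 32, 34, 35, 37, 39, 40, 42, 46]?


Search for 34:
[0,11] mid=5 arr[5]=34
Total: 1 comparisons


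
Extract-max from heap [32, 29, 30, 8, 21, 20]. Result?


Max = 32
Replace root with last, heapify down
Resulting heap: [30, 29, 20, 8, 21]


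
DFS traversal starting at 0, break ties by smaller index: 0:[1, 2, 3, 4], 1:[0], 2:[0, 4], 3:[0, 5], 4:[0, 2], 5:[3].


DFS stack-based: start with [0]
Visit order: [0, 1, 2, 4, 3, 5]


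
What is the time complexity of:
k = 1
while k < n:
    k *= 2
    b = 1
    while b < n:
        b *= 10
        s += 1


Per nesting level: O(log n) * O(log n) = O((log n)^2)
Complexity: O((log n)^2)


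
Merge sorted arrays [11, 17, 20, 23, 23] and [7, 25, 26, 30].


Compare heads, take smaller each step.
Merged: [7, 11, 17, 20, 23, 23, 25, 26, 30]


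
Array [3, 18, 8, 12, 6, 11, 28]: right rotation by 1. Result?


Right rotate by 1: [28, 3, 18, 8, 12, 6, 11]


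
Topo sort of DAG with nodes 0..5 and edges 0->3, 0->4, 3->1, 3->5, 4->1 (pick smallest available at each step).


Kahn's algorithm, process smallest node first
Order: [0, 2, 3, 4, 1, 5]


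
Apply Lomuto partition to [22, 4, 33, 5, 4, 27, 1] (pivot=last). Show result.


Elements <= 1 go left of pivot.
Result: [1, 4, 33, 5, 4, 27, 22], pivot at index 0


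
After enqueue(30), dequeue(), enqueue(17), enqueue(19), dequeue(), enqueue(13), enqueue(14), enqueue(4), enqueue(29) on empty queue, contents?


enqueue(30) -> [30]
dequeue() returns 30 -> []
enqueue(17) -> [17]
enqueue(19) -> [17, 19]
dequeue() returns 17 -> [19]
enqueue(13) -> [19, 13]
enqueue(14) -> [19, 13, 14]
enqueue(4) -> [19, 13, 14, 4]
enqueue(29) -> [19, 13, 14, 4, 29]
Final queue (front to back): [19, 13, 14, 4, 29]


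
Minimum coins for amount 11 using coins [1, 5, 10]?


dp[0]=0; dp[i]=1+min(dp[i-c] for c in coins)
...dp[6]=2, dp[7]=3, dp[8]=4, dp[9]=5, dp[10]=1, dp[11]=2
Minimum coins for 11 = 2


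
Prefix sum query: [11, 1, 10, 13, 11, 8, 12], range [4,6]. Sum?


Prefix sums: [0, 11, 12, 22, 35, 46, 54, 66]
Sum[4..6] = prefix[7] - prefix[4] = 66 - 35 = 31


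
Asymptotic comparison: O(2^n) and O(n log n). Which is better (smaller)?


linearithmic grows slower than exponential
O(n log n) is asymptotically smaller; O(2^n) grows faster


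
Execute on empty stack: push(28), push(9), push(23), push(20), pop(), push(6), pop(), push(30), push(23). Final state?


push(28) -> [28]
push(9) -> [28, 9]
push(23) -> [28, 9, 23]
push(20) -> [28, 9, 23, 20]
pop() returns 20 -> [28, 9, 23]
push(6) -> [28, 9, 23, 6]
pop() returns 6 -> [28, 9, 23]
push(30) -> [28, 9, 23, 30]
push(23) -> [28, 9, 23, 30, 23]
Final stack (bottom to top): [28, 9, 23, 30, 23]


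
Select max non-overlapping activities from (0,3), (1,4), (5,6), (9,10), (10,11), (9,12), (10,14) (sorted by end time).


Greedy: pick earliest-ending, then skip overlaps.
Selected (4 activities): [(0, 3), (5, 6), (9, 10), (10, 11)]


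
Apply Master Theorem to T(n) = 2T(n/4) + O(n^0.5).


a=2, b=4, c=0.5. log_4(2)=0.5 = c=0.5. Case 2: O(n^c log n) = O(sqrt(n) log n)
Complexity: O(sqrt(n) log n)


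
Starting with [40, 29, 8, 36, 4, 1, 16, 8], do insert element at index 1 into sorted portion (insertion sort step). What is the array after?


After one pass: [29, 40, 8, 36, 4, 1, 16, 8]


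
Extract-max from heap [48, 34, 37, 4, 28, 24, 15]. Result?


Max = 48
Replace root with last, heapify down
Resulting heap: [37, 34, 24, 4, 28, 15]
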